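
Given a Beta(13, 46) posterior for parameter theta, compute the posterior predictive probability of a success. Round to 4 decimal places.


For a Beta-Bernoulli model, the predictive probability is the mean:
P(success) = 13/(13+46) = 13/59 = 0.2203

0.2203


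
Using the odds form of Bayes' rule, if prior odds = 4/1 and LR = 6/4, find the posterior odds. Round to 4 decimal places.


Bayes' rule in odds form: posterior odds = prior odds * LR
= (4 * 6) / (1 * 4)
= 24/4 = 6.0

6.0


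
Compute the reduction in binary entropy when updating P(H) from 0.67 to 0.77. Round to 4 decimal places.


H_before = -p*log2(p) - (1-p)*log2(1-p) for p=0.67: 0.9149
H_after for p=0.77: 0.778
Reduction = 0.9149 - 0.778 = 0.1369

0.1369


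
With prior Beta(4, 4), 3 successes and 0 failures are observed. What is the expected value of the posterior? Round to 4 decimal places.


Posterior = Beta(7, 4)
E[theta] = alpha/(alpha+beta)
= 7/11 = 0.6364

0.6364


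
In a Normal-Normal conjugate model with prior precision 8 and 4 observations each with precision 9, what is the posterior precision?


Posterior precision = prior precision + n * observation precision
= 8 + 4 * 9
= 8 + 36 = 44

44


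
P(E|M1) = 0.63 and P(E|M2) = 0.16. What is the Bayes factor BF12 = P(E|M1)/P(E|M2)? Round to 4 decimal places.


Bayes factor BF12 = P(E|M1) / P(E|M2)
= 0.63 / 0.16
= 3.9375

3.9375


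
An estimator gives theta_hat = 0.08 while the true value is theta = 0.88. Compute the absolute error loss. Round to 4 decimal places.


The absolute error loss is |theta_hat - theta|
= |0.08 - 0.88|
= 0.8

0.8


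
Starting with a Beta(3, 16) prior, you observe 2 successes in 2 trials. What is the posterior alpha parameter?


For a Beta-Binomial conjugate model:
Posterior alpha = prior alpha + number of successes
= 3 + 2 = 5

5


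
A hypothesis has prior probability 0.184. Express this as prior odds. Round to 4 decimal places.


Odds = P(H) / P(not H) = 0.184 / 0.816
= 0.2255

0.2255


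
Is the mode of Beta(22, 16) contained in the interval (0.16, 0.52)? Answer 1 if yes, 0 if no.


Mode = (a-1)/(a+b-2) = 21/36 = 0.5833
Interval: (0.16, 0.52)
Contains mode? 0

0


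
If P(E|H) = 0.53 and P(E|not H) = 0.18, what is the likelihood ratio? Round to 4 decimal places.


Likelihood ratio = P(E|H) / P(E|not H)
= 0.53 / 0.18
= 2.9444

2.9444


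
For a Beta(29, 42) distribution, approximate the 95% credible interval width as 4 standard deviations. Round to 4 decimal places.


Variance of Beta(a,b) = ab / ((a+b)^2 * (a+b+1))
= 29*42 / ((71)^2 * 72)
= 0.0034
SD = sqrt(0.0034) = 0.0579
Width = 4 * SD = 0.2317

0.2317


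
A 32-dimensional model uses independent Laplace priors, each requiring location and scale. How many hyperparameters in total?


Per parameter: 2 (location and scale).
Total = 32 * 2 = 64

64


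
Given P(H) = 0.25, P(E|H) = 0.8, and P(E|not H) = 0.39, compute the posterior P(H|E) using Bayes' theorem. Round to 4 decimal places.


By Bayes' theorem: P(H|E) = P(E|H)*P(H) / P(E)
P(E) = P(E|H)*P(H) + P(E|not H)*P(not H)
P(E) = 0.8*0.25 + 0.39*0.75 = 0.4925
P(H|E) = 0.8*0.25 / 0.4925 = 0.4061

0.4061


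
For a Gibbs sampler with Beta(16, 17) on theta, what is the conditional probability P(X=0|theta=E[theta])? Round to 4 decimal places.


E[theta] = 16/(16+17) = 0.4848
P(X=0|theta) = 1 - theta = 0.5152

0.5152


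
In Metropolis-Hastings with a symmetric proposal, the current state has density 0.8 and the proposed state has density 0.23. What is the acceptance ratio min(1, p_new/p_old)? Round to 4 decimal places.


Ratio = p_new / p_old = 0.23 / 0.8 = 0.2875
Acceptance = min(1, 0.2875) = 0.2875

0.2875


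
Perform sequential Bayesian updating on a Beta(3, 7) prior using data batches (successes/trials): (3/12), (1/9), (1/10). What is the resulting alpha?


Accumulate successes: 5
Posterior alpha = prior alpha + sum of successes
= 3 + 5 = 8

8


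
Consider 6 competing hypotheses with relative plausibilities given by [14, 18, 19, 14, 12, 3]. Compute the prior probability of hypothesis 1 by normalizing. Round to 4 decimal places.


Sum of weights = 14 + 18 + 19 + 14 + 12 + 3 = 80
Normalized prior for H1 = 14 / 80
= 0.175

0.175


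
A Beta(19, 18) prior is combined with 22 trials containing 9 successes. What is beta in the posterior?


In conjugate updating:
beta_posterior = beta_prior + (n - k)
= 18 + (22 - 9)
= 18 + 13 = 31

31


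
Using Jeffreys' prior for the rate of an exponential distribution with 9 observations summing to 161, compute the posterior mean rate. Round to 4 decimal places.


Jeffreys' prior leads to posterior Gamma(9, 161).
Mean = 9/161 = 0.0559

0.0559


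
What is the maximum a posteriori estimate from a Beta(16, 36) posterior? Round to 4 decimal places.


The MAP estimate equals the mode of the distribution.
Mode of Beta(a,b) = (a-1)/(a+b-2)
= 15/50
= 0.3

0.3


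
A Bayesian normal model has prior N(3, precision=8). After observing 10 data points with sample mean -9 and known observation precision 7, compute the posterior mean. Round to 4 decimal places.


Posterior mean = (prior_precision * prior_mean + n * data_precision * data_mean) / (prior_precision + n * data_precision)
Numerator = 8*3 + 10*7*-9 = -606
Denominator = 8 + 10*7 = 78
Posterior mean = -7.7692

-7.7692


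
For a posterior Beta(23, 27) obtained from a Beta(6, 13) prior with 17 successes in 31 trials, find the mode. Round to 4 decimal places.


Mode = (alpha - 1) / (alpha + beta - 2)
= 22 / 48
= 0.4583

0.4583


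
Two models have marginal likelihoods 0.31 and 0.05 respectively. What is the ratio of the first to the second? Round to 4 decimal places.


Evidence ratio = 0.31 / 0.05
= 6.2

6.2


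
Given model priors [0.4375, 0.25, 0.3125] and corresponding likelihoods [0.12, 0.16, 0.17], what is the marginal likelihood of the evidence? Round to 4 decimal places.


P(E) = sum_i P(M_i) P(E|M_i)
= 0.0525 + 0.04 + 0.0531
= 0.1456

0.1456


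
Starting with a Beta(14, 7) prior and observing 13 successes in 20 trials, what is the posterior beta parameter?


Posterior beta = prior beta + failures
Failures = 20 - 13 = 7
beta_post = 7 + 7 = 14

14


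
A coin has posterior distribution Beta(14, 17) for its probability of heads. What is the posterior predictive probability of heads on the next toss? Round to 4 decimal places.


Posterior predictive = E[theta] = alpha/(alpha+beta)
= 14/31
= 0.4516

0.4516


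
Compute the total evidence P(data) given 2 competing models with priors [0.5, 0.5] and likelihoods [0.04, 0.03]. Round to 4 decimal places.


Marginal likelihood = sum P(model_i) * P(data|model_i)
Model 1: 0.5 * 0.04 = 0.02
Model 2: 0.5 * 0.03 = 0.015
Total = 0.035

0.035


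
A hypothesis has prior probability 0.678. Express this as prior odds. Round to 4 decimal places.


Odds = P(H) / P(not H) = 0.678 / 0.322
= 2.1056

2.1056


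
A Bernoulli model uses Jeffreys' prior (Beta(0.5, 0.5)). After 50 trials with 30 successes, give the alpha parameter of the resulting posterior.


Posterior = Beta(prior_alpha + successes, prior_beta + failures)
= Beta(0.5 + 30, 0.5 + 20)
Posterior alpha = 0.5 + k = 0.5 + 30 = 30.5

30.5


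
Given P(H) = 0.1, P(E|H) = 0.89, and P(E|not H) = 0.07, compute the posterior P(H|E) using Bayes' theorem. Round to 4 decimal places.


By Bayes' theorem: P(H|E) = P(E|H)*P(H) / P(E)
P(E) = P(E|H)*P(H) + P(E|not H)*P(not H)
P(E) = 0.89*0.1 + 0.07*0.9 = 0.152
P(H|E) = 0.89*0.1 / 0.152 = 0.5855

0.5855


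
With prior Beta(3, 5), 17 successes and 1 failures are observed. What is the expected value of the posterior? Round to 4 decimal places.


Posterior = Beta(20, 6)
E[theta] = alpha/(alpha+beta)
= 20/26 = 0.7692

0.7692


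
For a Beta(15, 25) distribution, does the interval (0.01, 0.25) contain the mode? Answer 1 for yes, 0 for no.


Mode of Beta(a,b) = (a-1)/(a+b-2)
= (15-1)/(15+25-2) = 0.3684
Check: 0.01 <= 0.3684 <= 0.25?
Result: 0

0


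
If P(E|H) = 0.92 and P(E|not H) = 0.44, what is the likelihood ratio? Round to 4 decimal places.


Likelihood ratio = P(E|H) / P(E|not H)
= 0.92 / 0.44
= 2.0909

2.0909


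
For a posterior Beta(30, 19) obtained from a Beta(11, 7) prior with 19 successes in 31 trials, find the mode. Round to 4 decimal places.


Mode = (alpha - 1) / (alpha + beta - 2)
= 29 / 47
= 0.617

0.617


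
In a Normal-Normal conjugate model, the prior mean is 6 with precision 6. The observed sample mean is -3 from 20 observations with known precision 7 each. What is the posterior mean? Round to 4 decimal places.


Posterior precision = tau0 + n*tau = 6 + 20*7 = 146
Posterior mean = (tau0*mu0 + n*tau*xbar) / posterior_precision
= (6*6 + 20*7*-3) / 146
= -384 / 146 = -2.6301

-2.6301


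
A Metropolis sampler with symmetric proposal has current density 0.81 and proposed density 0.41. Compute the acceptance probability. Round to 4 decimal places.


For symmetric proposals, acceptance = min(1, pi(x*)/pi(x))
= min(1, 0.41/0.81)
= min(1, 0.5062) = 0.5062

0.5062


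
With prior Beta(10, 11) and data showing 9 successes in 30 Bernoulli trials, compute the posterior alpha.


Conjugate update: alpha_posterior = alpha_prior + k
= 10 + 9 = 19

19


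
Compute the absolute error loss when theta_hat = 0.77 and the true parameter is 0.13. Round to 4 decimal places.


L = |theta_hat - theta_true|
= |0.77 - 0.13| = 0.64

0.64


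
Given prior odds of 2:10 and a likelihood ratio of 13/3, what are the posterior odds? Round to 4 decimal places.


Posterior odds = prior odds * LR
Prior odds = 2/10 = 0.2
LR = 13/3 = 4.3333
Posterior odds = 0.2 * 4.3333 = 0.8667

0.8667


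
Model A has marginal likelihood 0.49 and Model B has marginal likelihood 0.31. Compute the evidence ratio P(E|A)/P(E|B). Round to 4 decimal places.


Evidence ratio = P(E|A) / P(E|B)
= 0.49 / 0.31
= 1.5806

1.5806


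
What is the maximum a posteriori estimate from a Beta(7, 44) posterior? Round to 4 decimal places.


The MAP estimate equals the mode of the distribution.
Mode of Beta(a,b) = (a-1)/(a+b-2)
= 6/49
= 0.1224

0.1224


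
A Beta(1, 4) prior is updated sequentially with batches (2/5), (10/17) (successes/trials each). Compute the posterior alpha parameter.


Sequential conjugate updating is equivalent to a single batch update.
Total successes across all batches = 12
alpha_posterior = alpha_prior + total_successes = 1 + 12
= 13

13


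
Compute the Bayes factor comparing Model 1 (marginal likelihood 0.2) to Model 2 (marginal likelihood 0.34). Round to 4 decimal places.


BF12 = marginal likelihood of M1 / marginal likelihood of M2
= 0.2/0.34
= 0.5882

0.5882


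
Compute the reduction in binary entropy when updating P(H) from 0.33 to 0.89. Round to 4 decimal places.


H_before = -p*log2(p) - (1-p)*log2(1-p) for p=0.33: 0.9149
H_after for p=0.89: 0.4999
Reduction = 0.9149 - 0.4999 = 0.415

0.415


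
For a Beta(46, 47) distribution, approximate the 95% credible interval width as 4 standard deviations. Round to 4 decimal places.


Variance of Beta(a,b) = ab / ((a+b)^2 * (a+b+1))
= 46*47 / ((93)^2 * 94)
= 0.0027
SD = sqrt(0.0027) = 0.0516
Width = 4 * SD = 0.2063

0.2063


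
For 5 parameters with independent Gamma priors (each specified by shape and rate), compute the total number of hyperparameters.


A Gamma prior has 2 hyperparameters per parameter.
Total = 5 * 2 = 10

10


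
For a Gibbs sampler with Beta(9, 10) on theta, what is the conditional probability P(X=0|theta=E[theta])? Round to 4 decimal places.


E[theta] = 9/(9+10) = 0.4737
P(X=0|theta) = 1 - theta = 0.5263

0.5263


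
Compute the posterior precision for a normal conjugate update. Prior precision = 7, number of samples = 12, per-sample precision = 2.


tau_post = tau_0 + n * tau
= 7 + 12 * 2 = 31

31


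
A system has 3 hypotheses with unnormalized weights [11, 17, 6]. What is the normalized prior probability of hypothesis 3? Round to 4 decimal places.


The normalized prior is the weight divided by the total.
Total weight = 34
P(H3) = 6 / 34 = 0.1765

0.1765


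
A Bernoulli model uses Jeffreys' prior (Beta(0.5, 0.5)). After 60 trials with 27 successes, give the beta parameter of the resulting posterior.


Posterior = Beta(prior_alpha + successes, prior_beta + failures)
= Beta(0.5 + 27, 0.5 + 33)
Posterior beta = 0.5 + (n - k) = 0.5 + 33 = 33.5

33.5


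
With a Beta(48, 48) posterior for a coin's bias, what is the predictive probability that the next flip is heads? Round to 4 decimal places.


The predictive probability equals the posterior mean.
P(next = heads) = alpha / (alpha + beta)
= 48 / 96 = 0.5

0.5


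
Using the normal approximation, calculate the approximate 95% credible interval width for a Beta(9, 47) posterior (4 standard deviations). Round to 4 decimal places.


Var(Beta) = 9*47/(56^2 * 57) = 0.0024
SD = 0.0486
Width ~ 4*SD = 0.1946

0.1946


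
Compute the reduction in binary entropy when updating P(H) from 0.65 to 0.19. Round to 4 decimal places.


H_before = -p*log2(p) - (1-p)*log2(1-p) for p=0.65: 0.9341
H_after for p=0.19: 0.7015
Reduction = 0.9341 - 0.7015 = 0.2326

0.2326


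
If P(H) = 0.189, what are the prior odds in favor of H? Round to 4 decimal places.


Prior odds = P(H) / (1 - P(H))
= 0.189 / 0.811
= 0.233

0.233


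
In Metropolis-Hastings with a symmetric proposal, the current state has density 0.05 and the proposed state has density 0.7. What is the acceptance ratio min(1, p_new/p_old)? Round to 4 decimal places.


Ratio = p_new / p_old = 0.7 / 0.05 = 14.0
Acceptance = min(1, 14.0) = 1.0

1.0


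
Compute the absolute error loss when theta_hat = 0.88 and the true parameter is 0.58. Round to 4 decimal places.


L = |theta_hat - theta_true|
= |0.88 - 0.58| = 0.3

0.3


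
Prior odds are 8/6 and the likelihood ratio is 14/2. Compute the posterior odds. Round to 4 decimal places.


Posterior odds = prior odds * likelihood ratio
= (8/6) * (14/2)
= 112 / 12
= 9.3333

9.3333


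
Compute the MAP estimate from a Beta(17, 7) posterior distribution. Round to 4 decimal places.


MAP = mode of Beta distribution
= (alpha - 1)/(alpha + beta - 2)
= (17-1)/(17+7-2)
= 16/22 = 0.7273

0.7273


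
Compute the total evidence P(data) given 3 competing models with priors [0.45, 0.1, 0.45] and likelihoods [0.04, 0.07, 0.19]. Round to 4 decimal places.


Marginal likelihood = sum P(model_i) * P(data|model_i)
Model 1: 0.45 * 0.04 = 0.018
Model 2: 0.1 * 0.07 = 0.007
Model 3: 0.45 * 0.19 = 0.0855
Total = 0.1105

0.1105


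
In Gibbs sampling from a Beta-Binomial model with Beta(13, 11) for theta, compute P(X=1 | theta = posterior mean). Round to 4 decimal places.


Posterior mean = alpha/(alpha+beta) = 13/24 = 0.5417
P(X=1|theta=mean) = theta = 0.5417

0.5417


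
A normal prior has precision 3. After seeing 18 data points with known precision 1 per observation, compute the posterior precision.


In the conjugate normal model, precisions add:
tau_posterior = tau_prior + n * tau_data
= 3 + 18*1 = 21

21


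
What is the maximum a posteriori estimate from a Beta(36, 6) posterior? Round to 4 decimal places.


The MAP estimate equals the mode of the distribution.
Mode of Beta(a,b) = (a-1)/(a+b-2)
= 35/40
= 0.875

0.875


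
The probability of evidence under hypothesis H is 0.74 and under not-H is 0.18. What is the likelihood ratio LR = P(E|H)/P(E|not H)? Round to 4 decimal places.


LR = 0.74 / 0.18
= 4.1111

4.1111


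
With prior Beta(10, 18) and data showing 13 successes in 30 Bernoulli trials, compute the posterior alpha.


Conjugate update: alpha_posterior = alpha_prior + k
= 10 + 13 = 23

23


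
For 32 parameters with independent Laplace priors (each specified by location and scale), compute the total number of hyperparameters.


A Laplace prior has 2 hyperparameters per parameter.
Total = 32 * 2 = 64

64


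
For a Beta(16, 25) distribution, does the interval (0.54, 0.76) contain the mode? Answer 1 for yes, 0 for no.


Mode of Beta(a,b) = (a-1)/(a+b-2)
= (16-1)/(16+25-2) = 0.3846
Check: 0.54 <= 0.3846 <= 0.76?
Result: 0

0


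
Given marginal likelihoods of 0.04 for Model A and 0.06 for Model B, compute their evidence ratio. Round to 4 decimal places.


Ratio = ML(A) / ML(B) = 0.04/0.06
= 0.6667

0.6667


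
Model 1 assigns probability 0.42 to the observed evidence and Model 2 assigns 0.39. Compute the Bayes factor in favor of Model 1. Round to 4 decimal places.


BF = P(data|M1) / P(data|M2)
= 0.42 / 0.39 = 1.0769

1.0769


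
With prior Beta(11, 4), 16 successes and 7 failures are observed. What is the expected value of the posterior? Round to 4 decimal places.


Posterior = Beta(27, 11)
E[theta] = alpha/(alpha+beta)
= 27/38 = 0.7105

0.7105


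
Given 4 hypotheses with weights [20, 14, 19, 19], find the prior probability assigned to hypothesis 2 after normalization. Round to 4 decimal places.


To normalize, divide each weight by the sum of all weights.
Sum = 72
Prior(H2) = 14/72 = 0.1944

0.1944


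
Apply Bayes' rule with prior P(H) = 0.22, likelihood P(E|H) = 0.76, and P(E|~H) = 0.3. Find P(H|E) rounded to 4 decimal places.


Step 1: Compute marginal P(E) = P(E|H)P(H) + P(E|~H)P(~H)
= 0.76*0.22 + 0.3*0.78 = 0.4012
Step 2: P(H|E) = P(E|H)P(H)/P(E) = 0.1672/0.4012
= 0.4167

0.4167


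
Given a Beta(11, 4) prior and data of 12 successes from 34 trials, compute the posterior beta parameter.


Number of failures = 34 - 12 = 22
Posterior beta = 4 + 22 = 26

26


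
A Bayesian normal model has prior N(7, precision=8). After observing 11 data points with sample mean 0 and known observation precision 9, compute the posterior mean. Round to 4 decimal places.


Posterior mean = (prior_precision * prior_mean + n * data_precision * data_mean) / (prior_precision + n * data_precision)
Numerator = 8*7 + 11*9*0 = 56
Denominator = 8 + 11*9 = 107
Posterior mean = 0.5234

0.5234


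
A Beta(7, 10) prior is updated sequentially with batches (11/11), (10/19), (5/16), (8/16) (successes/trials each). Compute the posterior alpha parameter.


Sequential conjugate updating is equivalent to a single batch update.
Total successes across all batches = 34
alpha_posterior = alpha_prior + total_successes = 7 + 34
= 41

41


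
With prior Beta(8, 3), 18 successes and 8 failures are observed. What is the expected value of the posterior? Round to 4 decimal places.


Posterior = Beta(26, 11)
E[theta] = alpha/(alpha+beta)
= 26/37 = 0.7027

0.7027


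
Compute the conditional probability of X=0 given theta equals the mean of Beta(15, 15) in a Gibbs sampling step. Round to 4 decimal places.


Mean of Beta(15, 15) = 0.5
P(X=0 | theta=0.5) = 0.5

0.5


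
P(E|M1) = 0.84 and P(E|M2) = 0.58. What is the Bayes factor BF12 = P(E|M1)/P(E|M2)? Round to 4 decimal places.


Bayes factor BF12 = P(E|M1) / P(E|M2)
= 0.84 / 0.58
= 1.4483

1.4483


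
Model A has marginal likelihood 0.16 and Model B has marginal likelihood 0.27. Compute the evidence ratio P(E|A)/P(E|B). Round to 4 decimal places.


Evidence ratio = P(E|A) / P(E|B)
= 0.16 / 0.27
= 0.5926

0.5926


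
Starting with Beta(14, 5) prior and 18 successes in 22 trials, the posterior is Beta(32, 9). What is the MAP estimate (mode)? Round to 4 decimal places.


The mode of Beta(a, b) when a > 1 and b > 1 is (a-1)/(a+b-2)
= (32 - 1) / (32 + 9 - 2)
= 31 / 39
= 0.7949

0.7949


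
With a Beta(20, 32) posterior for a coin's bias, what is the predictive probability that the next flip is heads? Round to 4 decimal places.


The predictive probability equals the posterior mean.
P(next = heads) = alpha / (alpha + beta)
= 20 / 52 = 0.3846

0.3846


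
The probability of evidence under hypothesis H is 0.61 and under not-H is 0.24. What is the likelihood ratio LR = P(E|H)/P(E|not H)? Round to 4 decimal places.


LR = 0.61 / 0.24
= 2.5417

2.5417


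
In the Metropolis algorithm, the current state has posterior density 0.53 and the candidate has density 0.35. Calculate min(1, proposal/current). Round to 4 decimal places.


Ratio = 0.35/0.53 = 0.6604
Acceptance probability = min(1, 0.6604)
= 0.6604

0.6604


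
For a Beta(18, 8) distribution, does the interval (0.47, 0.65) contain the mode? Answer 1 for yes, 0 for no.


Mode of Beta(a,b) = (a-1)/(a+b-2)
= (18-1)/(18+8-2) = 0.7083
Check: 0.47 <= 0.7083 <= 0.65?
Result: 0

0


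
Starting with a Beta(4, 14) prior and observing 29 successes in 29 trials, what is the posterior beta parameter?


Posterior beta = prior beta + failures
Failures = 29 - 29 = 0
beta_post = 14 + 0 = 14

14


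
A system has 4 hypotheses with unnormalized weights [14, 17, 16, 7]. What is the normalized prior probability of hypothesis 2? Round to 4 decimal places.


The normalized prior is the weight divided by the total.
Total weight = 54
P(H2) = 17 / 54 = 0.3148

0.3148


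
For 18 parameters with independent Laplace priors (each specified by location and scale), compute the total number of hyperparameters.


A Laplace prior has 2 hyperparameters per parameter.
Total = 18 * 2 = 36

36


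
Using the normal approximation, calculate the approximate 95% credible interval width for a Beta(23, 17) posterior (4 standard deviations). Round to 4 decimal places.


Var(Beta) = 23*17/(40^2 * 41) = 0.006
SD = 0.0772
Width ~ 4*SD = 0.3088

0.3088


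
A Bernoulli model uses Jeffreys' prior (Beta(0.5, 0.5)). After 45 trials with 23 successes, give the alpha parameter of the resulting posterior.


Posterior = Beta(prior_alpha + successes, prior_beta + failures)
= Beta(0.5 + 23, 0.5 + 22)
Posterior alpha = 0.5 + k = 0.5 + 23 = 23.5

23.5


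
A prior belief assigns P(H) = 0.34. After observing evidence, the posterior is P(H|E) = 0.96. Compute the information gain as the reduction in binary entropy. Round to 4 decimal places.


H(prior) = -0.34*log2(0.34) - 0.66*log2(0.66)
= 0.9248
H(post) = -0.96*log2(0.96) - 0.04*log2(0.04)
= 0.2423
IG = 0.9248 - 0.2423 = 0.6825

0.6825


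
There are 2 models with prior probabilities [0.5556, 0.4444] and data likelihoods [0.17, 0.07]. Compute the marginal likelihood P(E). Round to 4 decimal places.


P(E) = sum over models of P(M_i) * P(E|M_i)
= 0.5556*0.17 + 0.4444*0.07
= 0.1256

0.1256


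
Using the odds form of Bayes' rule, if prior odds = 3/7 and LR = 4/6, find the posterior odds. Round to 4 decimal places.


Bayes' rule in odds form: posterior odds = prior odds * LR
= (3 * 4) / (7 * 6)
= 12/42 = 0.2857

0.2857


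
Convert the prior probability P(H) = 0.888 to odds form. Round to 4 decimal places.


P(not H) = 1 - 0.888 = 0.112
Odds = 0.888 / 0.112 = 7.9286

7.9286


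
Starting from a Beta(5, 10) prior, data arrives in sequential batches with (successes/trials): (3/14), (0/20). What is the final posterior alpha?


In sequential Bayesian updating, we sum all successes.
Total successes = 3
Final alpha = 5 + 3 = 8

8


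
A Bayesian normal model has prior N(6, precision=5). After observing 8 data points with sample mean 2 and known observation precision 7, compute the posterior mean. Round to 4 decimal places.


Posterior mean = (prior_precision * prior_mean + n * data_precision * data_mean) / (prior_precision + n * data_precision)
Numerator = 5*6 + 8*7*2 = 142
Denominator = 5 + 8*7 = 61
Posterior mean = 2.3279

2.3279


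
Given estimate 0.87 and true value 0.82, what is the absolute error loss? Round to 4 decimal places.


Absolute error = |estimate - true|
= |0.05| = 0.05

0.05


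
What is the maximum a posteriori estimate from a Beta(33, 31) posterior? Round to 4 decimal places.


The MAP estimate equals the mode of the distribution.
Mode of Beta(a,b) = (a-1)/(a+b-2)
= 32/62
= 0.5161

0.5161


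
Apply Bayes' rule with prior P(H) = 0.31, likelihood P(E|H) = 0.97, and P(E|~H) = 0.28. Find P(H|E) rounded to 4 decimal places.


Step 1: Compute marginal P(E) = P(E|H)P(H) + P(E|~H)P(~H)
= 0.97*0.31 + 0.28*0.69 = 0.4939
Step 2: P(H|E) = P(E|H)P(H)/P(E) = 0.3007/0.4939
= 0.6088

0.6088


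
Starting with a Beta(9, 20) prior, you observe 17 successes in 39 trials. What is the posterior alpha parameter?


For a Beta-Binomial conjugate model:
Posterior alpha = prior alpha + number of successes
= 9 + 17 = 26

26


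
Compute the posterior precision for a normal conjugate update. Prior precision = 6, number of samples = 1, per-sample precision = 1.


tau_post = tau_0 + n * tau
= 6 + 1 * 1 = 7

7


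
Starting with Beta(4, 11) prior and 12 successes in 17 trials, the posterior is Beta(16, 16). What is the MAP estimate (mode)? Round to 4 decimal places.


The mode of Beta(a, b) when a > 1 and b > 1 is (a-1)/(a+b-2)
= (16 - 1) / (16 + 16 - 2)
= 15 / 30
= 0.5

0.5


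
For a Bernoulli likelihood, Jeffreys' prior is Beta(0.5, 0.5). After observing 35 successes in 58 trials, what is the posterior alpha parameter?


Jeffreys' prior for Bernoulli is Beta(0.5, 0.5).
Posterior is Beta(0.5 + k, 0.5 + n - k).
Posterior alpha = 0.5 + k = 0.5 + 35 = 35.5

35.5


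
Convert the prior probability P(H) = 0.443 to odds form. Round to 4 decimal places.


P(not H) = 1 - 0.443 = 0.557
Odds = 0.443 / 0.557 = 0.7953

0.7953


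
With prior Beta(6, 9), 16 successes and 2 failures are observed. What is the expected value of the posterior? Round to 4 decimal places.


Posterior = Beta(22, 11)
E[theta] = alpha/(alpha+beta)
= 22/33 = 0.6667

0.6667


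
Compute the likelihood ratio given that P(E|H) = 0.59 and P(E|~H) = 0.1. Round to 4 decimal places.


LR = P(E|H) / P(E|~H)
= 0.59 / 0.1 = 5.9

5.9


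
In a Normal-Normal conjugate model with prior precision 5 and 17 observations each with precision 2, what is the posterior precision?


Posterior precision = prior precision + n * observation precision
= 5 + 17 * 2
= 5 + 34 = 39

39


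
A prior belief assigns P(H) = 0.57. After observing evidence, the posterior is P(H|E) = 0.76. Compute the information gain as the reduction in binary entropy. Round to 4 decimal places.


H(prior) = -0.57*log2(0.57) - 0.43*log2(0.43)
= 0.9858
H(post) = -0.76*log2(0.76) - 0.24*log2(0.24)
= 0.795
IG = 0.9858 - 0.795 = 0.1908

0.1908


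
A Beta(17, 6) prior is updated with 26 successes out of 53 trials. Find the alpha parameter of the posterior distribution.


In the Beta-Binomial conjugate update:
alpha_post = alpha_prior + successes
= 17 + 26
= 43

43


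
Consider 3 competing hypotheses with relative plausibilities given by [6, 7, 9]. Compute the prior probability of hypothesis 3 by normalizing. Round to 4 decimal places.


Sum of weights = 6 + 7 + 9 = 22
Normalized prior for H3 = 9 / 22
= 0.4091

0.4091


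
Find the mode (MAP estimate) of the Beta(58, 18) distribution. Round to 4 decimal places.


For Beta(a,b) with a,b > 1:
Mode = (a-1)/(a+b-2) = (58-1)/(76-2)
= 57/74 = 0.7703

0.7703


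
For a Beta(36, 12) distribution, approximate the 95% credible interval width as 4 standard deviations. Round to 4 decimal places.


Variance of Beta(a,b) = ab / ((a+b)^2 * (a+b+1))
= 36*12 / ((48)^2 * 49)
= 0.0038
SD = sqrt(0.0038) = 0.0619
Width = 4 * SD = 0.2474

0.2474


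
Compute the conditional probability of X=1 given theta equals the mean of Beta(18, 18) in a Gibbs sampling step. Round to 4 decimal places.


Mean of Beta(18, 18) = 0.5
P(X=1 | theta=0.5) = 0.5

0.5


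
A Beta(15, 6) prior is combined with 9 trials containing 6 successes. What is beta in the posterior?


In conjugate updating:
beta_posterior = beta_prior + (n - k)
= 6 + (9 - 6)
= 6 + 3 = 9

9


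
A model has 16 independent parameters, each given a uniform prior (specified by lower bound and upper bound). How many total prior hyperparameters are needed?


Each uniform prior needs 2 hyperparameters (lower bound and upper bound).
Total = 2 * 16 = 32

32


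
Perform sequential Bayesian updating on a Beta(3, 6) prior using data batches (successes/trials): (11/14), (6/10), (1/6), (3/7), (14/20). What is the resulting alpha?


Accumulate successes: 35
Posterior alpha = prior alpha + sum of successes
= 3 + 35 = 38

38


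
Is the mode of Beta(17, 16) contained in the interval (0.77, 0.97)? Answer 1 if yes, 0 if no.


Mode = (a-1)/(a+b-2) = 16/31 = 0.5161
Interval: (0.77, 0.97)
Contains mode? 0

0


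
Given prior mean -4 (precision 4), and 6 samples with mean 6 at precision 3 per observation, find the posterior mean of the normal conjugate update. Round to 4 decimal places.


The posterior mean is a precision-weighted average of prior and data.
Post. prec. = 4 + 18 = 22
Post. mean = (-16 + 108)/22 = 92/22 = 4.1818

4.1818


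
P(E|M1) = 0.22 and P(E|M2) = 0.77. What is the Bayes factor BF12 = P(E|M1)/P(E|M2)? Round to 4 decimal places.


Bayes factor BF12 = P(E|M1) / P(E|M2)
= 0.22 / 0.77
= 0.2857

0.2857


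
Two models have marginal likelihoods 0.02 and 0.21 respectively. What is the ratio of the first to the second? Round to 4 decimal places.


Evidence ratio = 0.02 / 0.21
= 0.0952

0.0952


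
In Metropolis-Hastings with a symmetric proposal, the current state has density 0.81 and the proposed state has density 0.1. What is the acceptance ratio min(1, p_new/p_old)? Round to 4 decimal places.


Ratio = p_new / p_old = 0.1 / 0.81 = 0.1235
Acceptance = min(1, 0.1235) = 0.1235

0.1235


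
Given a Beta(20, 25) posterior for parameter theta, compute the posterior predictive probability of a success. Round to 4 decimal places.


For a Beta-Bernoulli model, the predictive probability is the mean:
P(success) = 20/(20+25) = 20/45 = 0.4444

0.4444


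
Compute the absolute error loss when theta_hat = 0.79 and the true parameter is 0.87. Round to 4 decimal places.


L = |theta_hat - theta_true|
= |0.79 - 0.87| = 0.08

0.08


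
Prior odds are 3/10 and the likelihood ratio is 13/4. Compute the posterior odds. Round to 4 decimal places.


Posterior odds = prior odds * likelihood ratio
= (3/10) * (13/4)
= 39 / 40
= 0.975

0.975


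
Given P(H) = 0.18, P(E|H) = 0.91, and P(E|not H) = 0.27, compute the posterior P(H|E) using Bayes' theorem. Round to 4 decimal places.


By Bayes' theorem: P(H|E) = P(E|H)*P(H) / P(E)
P(E) = P(E|H)*P(H) + P(E|not H)*P(not H)
P(E) = 0.91*0.18 + 0.27*0.82 = 0.3852
P(H|E) = 0.91*0.18 / 0.3852 = 0.4252

0.4252


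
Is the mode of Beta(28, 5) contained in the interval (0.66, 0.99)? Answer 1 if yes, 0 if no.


Mode = (a-1)/(a+b-2) = 27/31 = 0.871
Interval: (0.66, 0.99)
Contains mode? 1

1


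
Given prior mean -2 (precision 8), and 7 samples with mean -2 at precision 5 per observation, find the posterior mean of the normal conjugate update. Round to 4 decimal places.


The posterior mean is a precision-weighted average of prior and data.
Post. prec. = 8 + 35 = 43
Post. mean = (-16 + -70)/43 = -86/43 = -2.0

-2.0


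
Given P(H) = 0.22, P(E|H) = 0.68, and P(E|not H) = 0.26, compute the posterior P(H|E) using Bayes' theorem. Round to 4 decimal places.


By Bayes' theorem: P(H|E) = P(E|H)*P(H) / P(E)
P(E) = P(E|H)*P(H) + P(E|not H)*P(not H)
P(E) = 0.68*0.22 + 0.26*0.78 = 0.3524
P(H|E) = 0.68*0.22 / 0.3524 = 0.4245

0.4245


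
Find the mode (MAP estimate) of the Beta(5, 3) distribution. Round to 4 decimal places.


For Beta(a,b) with a,b > 1:
Mode = (a-1)/(a+b-2) = (5-1)/(8-2)
= 4/6 = 0.6667

0.6667


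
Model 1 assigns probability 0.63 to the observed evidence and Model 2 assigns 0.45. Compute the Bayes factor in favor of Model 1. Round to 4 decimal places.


BF = P(data|M1) / P(data|M2)
= 0.63 / 0.45 = 1.4

1.4


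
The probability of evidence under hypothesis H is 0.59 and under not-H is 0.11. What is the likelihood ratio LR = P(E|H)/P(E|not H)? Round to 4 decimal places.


LR = 0.59 / 0.11
= 5.3636

5.3636


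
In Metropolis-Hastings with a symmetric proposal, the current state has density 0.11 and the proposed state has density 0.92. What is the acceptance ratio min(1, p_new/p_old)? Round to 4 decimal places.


Ratio = p_new / p_old = 0.92 / 0.11 = 8.3636
Acceptance = min(1, 8.3636) = 1.0

1.0


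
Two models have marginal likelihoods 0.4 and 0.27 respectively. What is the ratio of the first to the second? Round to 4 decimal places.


Evidence ratio = 0.4 / 0.27
= 1.4815

1.4815


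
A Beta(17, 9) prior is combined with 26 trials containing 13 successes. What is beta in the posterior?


In conjugate updating:
beta_posterior = beta_prior + (n - k)
= 9 + (26 - 13)
= 9 + 13 = 22

22


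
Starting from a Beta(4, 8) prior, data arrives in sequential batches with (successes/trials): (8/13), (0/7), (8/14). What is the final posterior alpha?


In sequential Bayesian updating, we sum all successes.
Total successes = 16
Final alpha = 4 + 16 = 20

20


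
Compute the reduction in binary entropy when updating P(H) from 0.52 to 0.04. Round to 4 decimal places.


H_before = -p*log2(p) - (1-p)*log2(1-p) for p=0.52: 0.9988
H_after for p=0.04: 0.2423
Reduction = 0.9988 - 0.2423 = 0.7566

0.7566


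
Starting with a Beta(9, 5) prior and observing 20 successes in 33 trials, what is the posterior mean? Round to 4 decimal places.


Posterior parameters: alpha = 9 + 20 = 29
beta = 5 + 13 = 18
Posterior mean = alpha / (alpha + beta) = 29 / 47
= 0.617

0.617


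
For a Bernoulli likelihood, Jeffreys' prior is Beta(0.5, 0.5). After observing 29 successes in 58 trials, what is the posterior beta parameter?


Jeffreys' prior for Bernoulli is Beta(0.5, 0.5).
Posterior is Beta(0.5 + k, 0.5 + n - k).
Posterior beta = 0.5 + (n - k) = 0.5 + 29 = 29.5

29.5


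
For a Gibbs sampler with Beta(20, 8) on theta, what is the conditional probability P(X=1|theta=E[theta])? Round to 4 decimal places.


E[theta] = 20/(20+8) = 0.7143
P(X=1|theta) = theta = 0.7143

0.7143


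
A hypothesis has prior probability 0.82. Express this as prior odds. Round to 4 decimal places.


Odds = P(H) / P(not H) = 0.82 / 0.18
= 4.5556

4.5556


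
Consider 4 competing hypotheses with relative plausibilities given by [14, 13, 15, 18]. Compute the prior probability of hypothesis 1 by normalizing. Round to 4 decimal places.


Sum of weights = 14 + 13 + 15 + 18 = 60
Normalized prior for H1 = 14 / 60
= 0.2333

0.2333


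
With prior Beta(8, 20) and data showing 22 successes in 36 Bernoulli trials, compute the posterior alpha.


Conjugate update: alpha_posterior = alpha_prior + k
= 8 + 22 = 30

30


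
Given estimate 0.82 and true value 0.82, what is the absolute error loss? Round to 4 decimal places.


Absolute error = |estimate - true|
= |0.0| = 0.0

0.0


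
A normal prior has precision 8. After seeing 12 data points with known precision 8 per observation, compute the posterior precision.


In the conjugate normal model, precisions add:
tau_posterior = tau_prior + n * tau_data
= 8 + 12*8 = 104

104


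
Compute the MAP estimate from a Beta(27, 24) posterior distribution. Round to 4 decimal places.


MAP = mode of Beta distribution
= (alpha - 1)/(alpha + beta - 2)
= (27-1)/(27+24-2)
= 26/49 = 0.5306

0.5306


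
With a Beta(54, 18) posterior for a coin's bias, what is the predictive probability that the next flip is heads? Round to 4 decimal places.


The predictive probability equals the posterior mean.
P(next = heads) = alpha / (alpha + beta)
= 54 / 72 = 0.75

0.75


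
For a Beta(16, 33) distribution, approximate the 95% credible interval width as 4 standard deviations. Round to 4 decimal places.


Variance of Beta(a,b) = ab / ((a+b)^2 * (a+b+1))
= 16*33 / ((49)^2 * 50)
= 0.0044
SD = sqrt(0.0044) = 0.0663
Width = 4 * SD = 0.2653

0.2653


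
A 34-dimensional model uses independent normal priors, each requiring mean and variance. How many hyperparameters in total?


Per parameter: 2 (mean and variance).
Total = 34 * 2 = 68

68


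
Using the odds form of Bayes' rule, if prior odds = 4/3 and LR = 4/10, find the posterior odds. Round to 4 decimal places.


Bayes' rule in odds form: posterior odds = prior odds * LR
= (4 * 4) / (3 * 10)
= 16/30 = 0.5333

0.5333


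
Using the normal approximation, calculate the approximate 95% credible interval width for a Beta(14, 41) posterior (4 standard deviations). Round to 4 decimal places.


Var(Beta) = 14*41/(55^2 * 56) = 0.0034
SD = 0.0582
Width ~ 4*SD = 0.2328

0.2328


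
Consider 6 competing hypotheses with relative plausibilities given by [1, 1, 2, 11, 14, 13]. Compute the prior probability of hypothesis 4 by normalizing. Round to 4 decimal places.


Sum of weights = 1 + 1 + 2 + 11 + 14 + 13 = 42
Normalized prior for H4 = 11 / 42
= 0.2619

0.2619


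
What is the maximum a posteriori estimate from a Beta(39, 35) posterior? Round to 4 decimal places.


The MAP estimate equals the mode of the distribution.
Mode of Beta(a,b) = (a-1)/(a+b-2)
= 38/72
= 0.5278

0.5278


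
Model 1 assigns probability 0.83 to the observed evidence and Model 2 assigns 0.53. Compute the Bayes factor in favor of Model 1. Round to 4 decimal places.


BF = P(data|M1) / P(data|M2)
= 0.83 / 0.53 = 1.566

1.566


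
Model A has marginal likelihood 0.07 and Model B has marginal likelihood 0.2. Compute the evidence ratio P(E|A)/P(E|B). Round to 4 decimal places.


Evidence ratio = P(E|A) / P(E|B)
= 0.07 / 0.2
= 0.35

0.35


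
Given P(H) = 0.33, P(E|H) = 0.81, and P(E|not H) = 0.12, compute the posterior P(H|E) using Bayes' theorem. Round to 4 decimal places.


By Bayes' theorem: P(H|E) = P(E|H)*P(H) / P(E)
P(E) = P(E|H)*P(H) + P(E|not H)*P(not H)
P(E) = 0.81*0.33 + 0.12*0.67 = 0.3477
P(H|E) = 0.81*0.33 / 0.3477 = 0.7688

0.7688


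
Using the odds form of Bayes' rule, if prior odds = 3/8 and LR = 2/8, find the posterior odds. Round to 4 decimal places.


Bayes' rule in odds form: posterior odds = prior odds * LR
= (3 * 2) / (8 * 8)
= 6/64 = 0.0938

0.0938


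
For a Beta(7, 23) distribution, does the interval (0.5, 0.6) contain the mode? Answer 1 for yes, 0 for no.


Mode of Beta(a,b) = (a-1)/(a+b-2)
= (7-1)/(7+23-2) = 0.2143
Check: 0.5 <= 0.2143 <= 0.6?
Result: 0

0


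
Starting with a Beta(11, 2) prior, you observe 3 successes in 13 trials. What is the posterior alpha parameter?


For a Beta-Binomial conjugate model:
Posterior alpha = prior alpha + number of successes
= 11 + 3 = 14

14


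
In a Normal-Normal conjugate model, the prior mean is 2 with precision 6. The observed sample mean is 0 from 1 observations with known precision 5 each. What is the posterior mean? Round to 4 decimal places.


Posterior precision = tau0 + n*tau = 6 + 1*5 = 11
Posterior mean = (tau0*mu0 + n*tau*xbar) / posterior_precision
= (6*2 + 1*5*0) / 11
= 12 / 11 = 1.0909

1.0909


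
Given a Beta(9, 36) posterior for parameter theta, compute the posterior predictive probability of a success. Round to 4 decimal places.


For a Beta-Bernoulli model, the predictive probability is the mean:
P(success) = 9/(9+36) = 9/45 = 0.2

0.2


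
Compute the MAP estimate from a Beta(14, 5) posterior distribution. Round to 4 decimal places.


MAP = mode of Beta distribution
= (alpha - 1)/(alpha + beta - 2)
= (14-1)/(14+5-2)
= 13/17 = 0.7647

0.7647


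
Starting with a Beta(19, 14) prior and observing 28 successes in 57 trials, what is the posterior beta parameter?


Posterior beta = prior beta + failures
Failures = 57 - 28 = 29
beta_post = 14 + 29 = 43

43


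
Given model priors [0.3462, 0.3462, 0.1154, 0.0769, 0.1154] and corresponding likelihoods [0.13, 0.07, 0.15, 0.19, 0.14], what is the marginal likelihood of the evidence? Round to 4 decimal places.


P(E) = sum_i P(M_i) P(E|M_i)
= 0.045 + 0.0242 + 0.0173 + 0.0146 + 0.0162
= 0.1173

0.1173


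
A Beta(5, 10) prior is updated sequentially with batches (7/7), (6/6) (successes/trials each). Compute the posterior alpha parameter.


Sequential conjugate updating is equivalent to a single batch update.
Total successes across all batches = 13
alpha_posterior = alpha_prior + total_successes = 5 + 13
= 18

18
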